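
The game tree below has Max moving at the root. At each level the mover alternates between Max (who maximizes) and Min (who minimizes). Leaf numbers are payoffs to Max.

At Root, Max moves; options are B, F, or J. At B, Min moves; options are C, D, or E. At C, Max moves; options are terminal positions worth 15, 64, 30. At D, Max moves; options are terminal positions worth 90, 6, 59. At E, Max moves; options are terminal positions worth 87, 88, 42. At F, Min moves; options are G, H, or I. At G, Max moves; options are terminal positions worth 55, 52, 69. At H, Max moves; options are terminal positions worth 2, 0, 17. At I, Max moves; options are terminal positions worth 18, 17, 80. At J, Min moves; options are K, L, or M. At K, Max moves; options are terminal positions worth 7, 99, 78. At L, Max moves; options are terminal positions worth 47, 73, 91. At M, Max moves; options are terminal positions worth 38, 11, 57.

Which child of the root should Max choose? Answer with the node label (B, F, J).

B

C (Max): max(15, 64, 30) = 64
D (Max): max(90, 6, 59) = 90
E (Max): max(87, 88, 42) = 88
B (Min): min(64, 90, 88) = 64
G (Max): max(55, 52, 69) = 69
H (Max): max(2, 0, 17) = 17
I (Max): max(18, 17, 80) = 80
F (Min): min(69, 17, 80) = 17
K (Max): max(7, 99, 78) = 99
L (Max): max(47, 73, 91) = 91
M (Max): max(38, 11, 57) = 57
J (Min): min(99, 91, 57) = 57
Root (Max): max(64, 17, 57) = 64
Max picks the child with the highest value: B (value 64).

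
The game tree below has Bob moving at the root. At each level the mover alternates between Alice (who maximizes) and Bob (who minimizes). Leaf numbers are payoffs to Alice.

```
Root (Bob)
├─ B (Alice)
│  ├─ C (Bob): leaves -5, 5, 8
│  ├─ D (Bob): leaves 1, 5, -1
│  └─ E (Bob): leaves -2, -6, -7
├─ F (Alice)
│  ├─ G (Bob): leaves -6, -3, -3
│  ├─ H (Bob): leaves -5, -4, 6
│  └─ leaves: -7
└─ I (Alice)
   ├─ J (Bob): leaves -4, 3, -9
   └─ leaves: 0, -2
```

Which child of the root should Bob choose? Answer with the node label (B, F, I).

C (Bob): min(-5, 5, 8) = -5
D (Bob): min(1, 5, -1) = -1
E (Bob): min(-2, -6, -7) = -7
B (Alice): max(-5, -1, -7) = -1
G (Bob): min(-6, -3, -3) = -6
H (Bob): min(-5, -4, 6) = -5
F (Alice): max(-6, -5, -7) = -5
J (Bob): min(-4, 3, -9) = -9
I (Alice): max(-9, 0, -2) = 0
Root (Bob): min(-1, -5, 0) = -5
Bob picks the child with the lowest value: F (value -5).

F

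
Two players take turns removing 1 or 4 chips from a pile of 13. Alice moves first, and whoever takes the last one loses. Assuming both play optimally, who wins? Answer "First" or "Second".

i:   0  1  2  3  4  5  6  7  8  9 10 11 12 13
     W  L  W  L  W  W  L  W  L  W  W  L  W  L
Position 13 is L, so the second player wins.

Second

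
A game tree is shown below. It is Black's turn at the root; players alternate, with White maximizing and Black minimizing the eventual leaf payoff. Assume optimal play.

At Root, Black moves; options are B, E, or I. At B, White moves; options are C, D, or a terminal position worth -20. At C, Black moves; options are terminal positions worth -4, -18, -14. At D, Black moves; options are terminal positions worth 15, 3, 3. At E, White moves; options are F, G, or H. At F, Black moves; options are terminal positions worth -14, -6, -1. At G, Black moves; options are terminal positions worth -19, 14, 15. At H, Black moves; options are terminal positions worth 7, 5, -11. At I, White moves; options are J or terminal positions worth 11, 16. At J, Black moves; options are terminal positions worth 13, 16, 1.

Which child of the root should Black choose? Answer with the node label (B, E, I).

C (Black): min(-4, -18, -14) = -18
D (Black): min(15, 3, 3) = 3
B (White): max(-18, 3, -20) = 3
F (Black): min(-14, -6, -1) = -14
G (Black): min(-19, 14, 15) = -19
H (Black): min(7, 5, -11) = -11
E (White): max(-14, -19, -11) = -11
J (Black): min(13, 16, 1) = 1
I (White): max(1, 11, 16) = 16
Root (Black): min(3, -11, 16) = -11
Black picks the child with the lowest value: E (value -11).

E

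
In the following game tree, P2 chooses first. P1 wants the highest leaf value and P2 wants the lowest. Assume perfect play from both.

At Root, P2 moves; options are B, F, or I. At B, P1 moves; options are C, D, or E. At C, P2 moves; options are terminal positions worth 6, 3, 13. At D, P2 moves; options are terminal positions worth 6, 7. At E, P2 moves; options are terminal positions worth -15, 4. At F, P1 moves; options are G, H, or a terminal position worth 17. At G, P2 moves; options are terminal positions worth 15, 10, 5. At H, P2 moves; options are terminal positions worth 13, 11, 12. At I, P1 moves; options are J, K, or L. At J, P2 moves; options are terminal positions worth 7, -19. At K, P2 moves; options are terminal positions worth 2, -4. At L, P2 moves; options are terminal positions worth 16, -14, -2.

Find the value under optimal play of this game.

C (P2): min(6, 3, 13) = 3
D (P2): min(6, 7) = 6
E (P2): min(-15, 4) = -15
B (P1): max(3, 6, -15) = 6
G (P2): min(15, 10, 5) = 5
H (P2): min(13, 11, 12) = 11
F (P1): max(5, 11, 17) = 17
J (P2): min(7, -19) = -19
K (P2): min(2, -4) = -4
L (P2): min(16, -14, -2) = -14
I (P1): max(-19, -4, -14) = -4
Root (P2): min(6, 17, -4) = -4

-4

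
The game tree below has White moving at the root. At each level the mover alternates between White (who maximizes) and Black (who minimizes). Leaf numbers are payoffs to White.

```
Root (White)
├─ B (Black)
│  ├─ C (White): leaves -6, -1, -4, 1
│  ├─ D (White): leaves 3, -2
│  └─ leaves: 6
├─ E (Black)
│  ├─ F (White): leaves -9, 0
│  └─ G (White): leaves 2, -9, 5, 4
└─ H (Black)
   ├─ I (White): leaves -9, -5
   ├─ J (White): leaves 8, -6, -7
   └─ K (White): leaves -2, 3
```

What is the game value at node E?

F: max(-9, 0) = 0
G: max(2, -9, 5, 4) = 5
E: min(0, 5) = 0

0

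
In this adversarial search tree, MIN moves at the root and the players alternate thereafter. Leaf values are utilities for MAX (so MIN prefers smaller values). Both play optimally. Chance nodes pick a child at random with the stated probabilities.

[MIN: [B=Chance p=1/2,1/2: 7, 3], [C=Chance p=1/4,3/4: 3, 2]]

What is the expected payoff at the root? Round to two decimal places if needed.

2.25

B (Chance): 1/2·7 + 1/2·3 = 5
C (Chance): 1/4·3 + 3/4·2 = 2.25
Root (MIN): min(5, 2.25) = 2.25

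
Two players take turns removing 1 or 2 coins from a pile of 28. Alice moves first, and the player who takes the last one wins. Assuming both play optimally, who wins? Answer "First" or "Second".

First

Mark each pile size as W (mover wins) or L (mover loses):
i:   0  1  2  3  4  5  6  7  8  9 10 11 12 13 14 15 16 17 18 19 20 21 22 23 24 25 26 27 28
     L  W  W  L  W  W  L  W  W  L  W  W  L  W  W  L  W  W  L  W  W  L  W  W  L  W  W  L  W
Position 28 is W, so the first player wins.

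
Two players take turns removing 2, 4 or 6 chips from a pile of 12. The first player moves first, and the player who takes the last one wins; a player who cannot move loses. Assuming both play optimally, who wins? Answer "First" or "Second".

First

Compute winning (W) and losing (L) positions by backward induction:
i:   0  1  2  3  4  5  6  7  8  9 10 11 12
     L  L  W  W  W  W  W  W  L  L  W  W  W
Position 12 is W, so the first player wins.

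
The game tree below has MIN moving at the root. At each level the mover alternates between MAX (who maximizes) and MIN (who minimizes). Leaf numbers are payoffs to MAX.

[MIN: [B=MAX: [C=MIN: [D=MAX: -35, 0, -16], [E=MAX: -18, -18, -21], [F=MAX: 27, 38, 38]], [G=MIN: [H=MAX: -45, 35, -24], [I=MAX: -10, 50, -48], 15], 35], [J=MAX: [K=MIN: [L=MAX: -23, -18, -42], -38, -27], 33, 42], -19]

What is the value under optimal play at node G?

H: max(-45, 35, -24) = 35
I: max(-10, 50, -48) = 50
G: min(35, 50, 15) = 15

15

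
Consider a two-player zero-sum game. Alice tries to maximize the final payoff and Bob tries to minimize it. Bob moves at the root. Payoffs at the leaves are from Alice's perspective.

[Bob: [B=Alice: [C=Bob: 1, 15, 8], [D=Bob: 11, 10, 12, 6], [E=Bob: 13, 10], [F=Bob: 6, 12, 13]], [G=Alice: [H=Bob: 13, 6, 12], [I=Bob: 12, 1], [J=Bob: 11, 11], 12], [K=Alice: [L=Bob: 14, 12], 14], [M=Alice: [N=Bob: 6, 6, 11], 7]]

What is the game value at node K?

L: min(14, 12) = 12
K: max(12, 14) = 14

14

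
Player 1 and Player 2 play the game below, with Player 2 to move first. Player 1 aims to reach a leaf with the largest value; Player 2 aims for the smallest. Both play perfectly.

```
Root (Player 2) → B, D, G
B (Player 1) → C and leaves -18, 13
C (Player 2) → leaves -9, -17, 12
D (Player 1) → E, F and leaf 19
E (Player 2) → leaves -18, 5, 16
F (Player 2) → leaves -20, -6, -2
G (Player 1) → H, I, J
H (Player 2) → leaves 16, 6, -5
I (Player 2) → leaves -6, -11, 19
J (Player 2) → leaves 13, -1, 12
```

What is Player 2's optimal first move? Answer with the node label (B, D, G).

C (Player 2): min(-9, -17, 12) = -17
B (Player 1): max(-17, -18, 13) = 13
E (Player 2): min(-18, 5, 16) = -18
F (Player 2): min(-20, -6, -2) = -20
D (Player 1): max(-18, -20, 19) = 19
H (Player 2): min(16, 6, -5) = -5
I (Player 2): min(-6, -11, 19) = -11
J (Player 2): min(13, -1, 12) = -1
G (Player 1): max(-5, -11, -1) = -1
Root (Player 2): min(13, 19, -1) = -1
Player 2 picks the child with the lowest value: G (value -1).

G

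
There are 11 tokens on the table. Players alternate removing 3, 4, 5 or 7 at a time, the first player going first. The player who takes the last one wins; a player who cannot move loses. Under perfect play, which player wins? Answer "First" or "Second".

W/L table (W = player to move can force a win):
i:   0  1  2  3  4  5  6  7  8  9 10 11
     L  L  L  W  W  W  W  W  W  W  L  L
Position 11 is L, so the second player wins.

Second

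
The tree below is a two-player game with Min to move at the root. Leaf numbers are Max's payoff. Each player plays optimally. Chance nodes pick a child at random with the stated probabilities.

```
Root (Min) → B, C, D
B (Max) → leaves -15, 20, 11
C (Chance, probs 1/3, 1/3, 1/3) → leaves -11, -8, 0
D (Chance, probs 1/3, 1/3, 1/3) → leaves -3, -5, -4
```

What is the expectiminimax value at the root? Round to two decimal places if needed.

B (Max): max(-15, 20, 11) = 20
C (Chance): 1/3·-11 + 1/3·-8 + 1/3·0 = -6.33
D (Chance): 1/3·-3 + 1/3·-5 + 1/3·-4 = -4
Root (Min): min(20, -6.33, -4) = -6.33

-6.33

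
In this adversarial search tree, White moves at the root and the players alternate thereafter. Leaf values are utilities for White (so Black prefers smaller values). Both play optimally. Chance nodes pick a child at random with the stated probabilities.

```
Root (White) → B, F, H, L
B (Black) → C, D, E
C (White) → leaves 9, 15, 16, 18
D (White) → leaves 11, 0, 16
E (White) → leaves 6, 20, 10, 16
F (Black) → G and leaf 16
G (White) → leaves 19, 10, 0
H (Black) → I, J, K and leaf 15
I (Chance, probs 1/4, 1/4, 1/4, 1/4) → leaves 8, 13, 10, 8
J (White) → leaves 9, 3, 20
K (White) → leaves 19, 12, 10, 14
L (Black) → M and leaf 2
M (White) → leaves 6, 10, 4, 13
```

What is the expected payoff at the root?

C (White): max(9, 15, 16, 18) = 18
D (White): max(11, 0, 16) = 16
E (White): max(6, 20, 10, 16) = 20
B (Black): min(18, 16, 20) = 16
G (White): max(19, 10, 0) = 19
F (Black): min(19, 16) = 16
I (Chance): 1/4·8 + 1/4·13 + 1/4·10 + 1/4·8 = 9.75
J (White): max(9, 3, 20) = 20
K (White): max(19, 12, 10, 14) = 19
H (Black): min(9.75, 20, 19, 15) = 9.75
M (White): max(6, 10, 4, 13) = 13
L (Black): min(13, 2) = 2
Root (White): max(16, 16, 9.75, 2) = 16

16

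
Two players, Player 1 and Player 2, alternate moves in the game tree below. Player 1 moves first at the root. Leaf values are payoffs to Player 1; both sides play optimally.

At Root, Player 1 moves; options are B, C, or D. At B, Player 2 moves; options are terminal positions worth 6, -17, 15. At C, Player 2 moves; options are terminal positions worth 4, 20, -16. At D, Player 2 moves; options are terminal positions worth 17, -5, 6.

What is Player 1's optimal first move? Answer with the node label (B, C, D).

B (Player 2): min(6, -17, 15) = -17
C (Player 2): min(4, 20, -16) = -16
D (Player 2): min(17, -5, 6) = -5
Root (Player 1): max(-17, -16, -5) = -5
Player 1 picks the child with the highest value: D (value -5).

D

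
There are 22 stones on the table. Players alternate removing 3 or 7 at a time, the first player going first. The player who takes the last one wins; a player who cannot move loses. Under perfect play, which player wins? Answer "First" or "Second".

W/L table (W = player to move can force a win):
i:   0  1  2  3  4  5  6  7  8  9 10 11 12 13 14 15 16 17 18 19 20 21 22
     L  L  L  W  W  W  L  W  W  W  L  L  L  W  W  W  L  W  W  W  L  L  L
Position 22 is L, so the second player wins.

Second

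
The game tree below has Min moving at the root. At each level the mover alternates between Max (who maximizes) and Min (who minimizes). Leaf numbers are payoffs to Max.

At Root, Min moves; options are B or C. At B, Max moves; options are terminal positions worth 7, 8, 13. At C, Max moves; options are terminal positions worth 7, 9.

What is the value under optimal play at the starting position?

9

B (Max): max(7, 8, 13) = 13
C (Max): max(7, 9) = 9
Root (Min): min(13, 9) = 9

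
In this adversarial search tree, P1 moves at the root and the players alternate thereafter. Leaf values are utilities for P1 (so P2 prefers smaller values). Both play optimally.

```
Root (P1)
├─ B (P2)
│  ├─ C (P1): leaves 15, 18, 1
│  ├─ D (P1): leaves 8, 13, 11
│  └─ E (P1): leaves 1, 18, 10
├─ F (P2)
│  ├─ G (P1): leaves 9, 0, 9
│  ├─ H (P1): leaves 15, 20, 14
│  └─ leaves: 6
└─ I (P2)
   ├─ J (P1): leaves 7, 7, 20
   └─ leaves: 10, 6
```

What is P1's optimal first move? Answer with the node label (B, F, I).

B

C (P1): max(15, 18, 1) = 18
D (P1): max(8, 13, 11) = 13
E (P1): max(1, 18, 10) = 18
B (P2): min(18, 13, 18) = 13
G (P1): max(9, 0, 9) = 9
H (P1): max(15, 20, 14) = 20
F (P2): min(9, 20, 6) = 6
J (P1): max(7, 7, 20) = 20
I (P2): min(20, 10, 6) = 6
Root (P1): max(13, 6, 6) = 13
P1 picks the child with the highest value: B (value 13).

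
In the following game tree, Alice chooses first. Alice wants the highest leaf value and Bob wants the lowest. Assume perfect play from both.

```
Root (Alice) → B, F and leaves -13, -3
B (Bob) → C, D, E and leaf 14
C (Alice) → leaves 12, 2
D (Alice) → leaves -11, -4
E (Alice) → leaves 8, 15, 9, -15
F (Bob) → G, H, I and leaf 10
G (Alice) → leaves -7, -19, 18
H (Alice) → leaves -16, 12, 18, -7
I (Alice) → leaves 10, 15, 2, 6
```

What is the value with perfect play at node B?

C: max(12, 2) = 12
D: max(-11, -4) = -4
E: max(8, 15, 9, -15) = 15
B: min(12, -4, 15, 14) = -4

-4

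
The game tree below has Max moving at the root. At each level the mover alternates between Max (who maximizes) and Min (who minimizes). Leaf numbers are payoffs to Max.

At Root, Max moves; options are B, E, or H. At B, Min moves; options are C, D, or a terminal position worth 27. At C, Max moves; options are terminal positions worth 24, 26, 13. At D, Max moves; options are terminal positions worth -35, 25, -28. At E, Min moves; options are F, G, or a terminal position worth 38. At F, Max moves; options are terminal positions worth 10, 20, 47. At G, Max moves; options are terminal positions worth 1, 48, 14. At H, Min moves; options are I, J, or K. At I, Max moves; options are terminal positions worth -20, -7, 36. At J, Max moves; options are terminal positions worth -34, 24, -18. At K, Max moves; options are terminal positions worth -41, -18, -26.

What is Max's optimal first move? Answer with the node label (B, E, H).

E

C (Max): max(24, 26, 13) = 26
D (Max): max(-35, 25, -28) = 25
B (Min): min(26, 25, 27) = 25
F (Max): max(10, 20, 47) = 47
G (Max): max(1, 48, 14) = 48
E (Min): min(47, 48, 38) = 38
I (Max): max(-20, -7, 36) = 36
J (Max): max(-34, 24, -18) = 24
K (Max): max(-41, -18, -26) = -18
H (Min): min(36, 24, -18) = -18
Root (Max): max(25, 38, -18) = 38
Max picks the child with the highest value: E (value 38).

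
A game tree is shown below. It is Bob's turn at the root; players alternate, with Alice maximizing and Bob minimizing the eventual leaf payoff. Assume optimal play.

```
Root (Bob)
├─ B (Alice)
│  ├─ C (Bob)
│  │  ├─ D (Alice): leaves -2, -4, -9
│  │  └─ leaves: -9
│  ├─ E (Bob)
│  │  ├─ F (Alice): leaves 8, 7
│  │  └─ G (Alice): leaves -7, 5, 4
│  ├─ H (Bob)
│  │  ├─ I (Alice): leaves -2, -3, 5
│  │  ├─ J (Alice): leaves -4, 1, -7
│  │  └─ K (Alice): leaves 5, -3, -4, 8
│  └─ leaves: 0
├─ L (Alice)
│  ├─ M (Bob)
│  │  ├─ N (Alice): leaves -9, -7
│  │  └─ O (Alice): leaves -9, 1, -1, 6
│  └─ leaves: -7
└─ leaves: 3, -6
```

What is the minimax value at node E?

5

F: max(8, 7) = 8
G: max(-7, 5, 4) = 5
E: min(8, 5) = 5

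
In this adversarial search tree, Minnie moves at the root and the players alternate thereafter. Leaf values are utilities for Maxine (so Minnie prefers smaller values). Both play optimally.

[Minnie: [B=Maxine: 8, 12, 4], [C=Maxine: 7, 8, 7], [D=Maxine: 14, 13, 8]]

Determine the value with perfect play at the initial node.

B (Maxine): max(8, 12, 4) = 12
C (Maxine): max(7, 8, 7) = 8
D (Maxine): max(14, 13, 8) = 14
Root (Minnie): min(12, 8, 14) = 8

8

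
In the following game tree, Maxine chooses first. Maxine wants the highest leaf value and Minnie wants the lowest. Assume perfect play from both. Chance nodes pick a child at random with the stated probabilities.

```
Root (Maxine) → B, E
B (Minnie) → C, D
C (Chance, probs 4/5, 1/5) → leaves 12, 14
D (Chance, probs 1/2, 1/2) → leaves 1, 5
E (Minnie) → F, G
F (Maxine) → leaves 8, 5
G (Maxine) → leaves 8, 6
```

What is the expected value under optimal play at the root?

8

C (Chance): 4/5·12 + 1/5·14 = 12.4
D (Chance): 1/2·1 + 1/2·5 = 3
B (Minnie): min(12.4, 3) = 3
F (Maxine): max(8, 5) = 8
G (Maxine): max(8, 6) = 8
E (Minnie): min(8, 8) = 8
Root (Maxine): max(3, 8) = 8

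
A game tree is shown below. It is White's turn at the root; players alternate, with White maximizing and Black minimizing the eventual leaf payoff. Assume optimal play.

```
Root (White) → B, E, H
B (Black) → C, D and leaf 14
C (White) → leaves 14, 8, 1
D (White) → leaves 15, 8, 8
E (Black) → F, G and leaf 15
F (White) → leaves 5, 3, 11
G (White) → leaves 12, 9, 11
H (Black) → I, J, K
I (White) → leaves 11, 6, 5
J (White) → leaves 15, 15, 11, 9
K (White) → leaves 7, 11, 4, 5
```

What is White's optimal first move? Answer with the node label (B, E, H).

B

C (White): max(14, 8, 1) = 14
D (White): max(15, 8, 8) = 15
B (Black): min(14, 15, 14) = 14
F (White): max(5, 3, 11) = 11
G (White): max(12, 9, 11) = 12
E (Black): min(11, 12, 15) = 11
I (White): max(11, 6, 5) = 11
J (White): max(15, 15, 11, 9) = 15
K (White): max(7, 11, 4, 5) = 11
H (Black): min(11, 15, 11) = 11
Root (White): max(14, 11, 11) = 14
White picks the child with the highest value: B (value 14).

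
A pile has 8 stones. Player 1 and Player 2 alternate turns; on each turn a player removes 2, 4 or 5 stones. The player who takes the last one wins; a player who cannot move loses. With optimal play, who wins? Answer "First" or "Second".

W/L table (W = player to move can force a win):
i:   0  1  2  3  4  5  6  7  8
     L  L  W  W  W  W  W  L  L
Position 8 is L, so the second player wins.

Second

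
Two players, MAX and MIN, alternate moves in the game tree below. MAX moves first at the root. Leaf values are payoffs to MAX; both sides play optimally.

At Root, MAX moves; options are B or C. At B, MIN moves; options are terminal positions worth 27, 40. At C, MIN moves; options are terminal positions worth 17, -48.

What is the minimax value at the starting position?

B (MIN): min(27, 40) = 27
C (MIN): min(17, -48) = -48
Root (MAX): max(27, -48) = 27

27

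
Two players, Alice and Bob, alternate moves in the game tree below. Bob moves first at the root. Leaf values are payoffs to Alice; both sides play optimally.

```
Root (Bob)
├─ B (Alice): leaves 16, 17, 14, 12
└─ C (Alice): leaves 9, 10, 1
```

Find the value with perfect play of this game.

10

B (Alice): max(16, 17, 14, 12) = 17
C (Alice): max(9, 10, 1) = 10
Root (Bob): min(17, 10) = 10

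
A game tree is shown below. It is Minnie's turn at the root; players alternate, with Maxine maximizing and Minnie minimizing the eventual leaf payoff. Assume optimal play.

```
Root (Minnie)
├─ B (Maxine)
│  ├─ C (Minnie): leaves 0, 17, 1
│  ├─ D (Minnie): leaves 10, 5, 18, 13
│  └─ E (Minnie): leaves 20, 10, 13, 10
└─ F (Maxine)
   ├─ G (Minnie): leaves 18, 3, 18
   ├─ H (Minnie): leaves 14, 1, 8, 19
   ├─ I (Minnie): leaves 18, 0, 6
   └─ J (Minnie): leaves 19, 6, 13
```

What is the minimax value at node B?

10

C: min(0, 17, 1) = 0
D: min(10, 5, 18, 13) = 5
E: min(20, 10, 13, 10) = 10
B: max(0, 5, 10) = 10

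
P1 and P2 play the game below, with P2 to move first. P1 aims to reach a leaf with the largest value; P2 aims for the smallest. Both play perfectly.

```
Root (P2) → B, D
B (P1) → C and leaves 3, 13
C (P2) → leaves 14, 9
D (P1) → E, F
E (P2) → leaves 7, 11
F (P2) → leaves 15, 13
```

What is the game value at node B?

C: min(14, 9) = 9
B: max(9, 3, 13) = 13

13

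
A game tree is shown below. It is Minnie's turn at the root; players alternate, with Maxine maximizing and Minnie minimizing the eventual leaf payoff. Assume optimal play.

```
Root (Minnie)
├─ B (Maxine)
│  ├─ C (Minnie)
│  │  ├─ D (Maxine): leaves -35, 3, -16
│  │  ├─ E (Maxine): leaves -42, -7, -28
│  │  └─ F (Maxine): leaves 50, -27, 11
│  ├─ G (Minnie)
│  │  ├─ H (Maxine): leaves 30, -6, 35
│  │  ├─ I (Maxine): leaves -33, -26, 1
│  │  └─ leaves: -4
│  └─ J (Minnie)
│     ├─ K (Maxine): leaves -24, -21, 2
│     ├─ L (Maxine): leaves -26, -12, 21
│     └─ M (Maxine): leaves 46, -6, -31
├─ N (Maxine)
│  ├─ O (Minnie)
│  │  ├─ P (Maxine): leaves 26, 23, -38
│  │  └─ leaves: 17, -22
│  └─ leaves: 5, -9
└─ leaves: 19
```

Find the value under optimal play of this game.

2

D (Maxine): max(-35, 3, -16) = 3
E (Maxine): max(-42, -7, -28) = -7
F (Maxine): max(50, -27, 11) = 50
C (Minnie): min(3, -7, 50) = -7
H (Maxine): max(30, -6, 35) = 35
I (Maxine): max(-33, -26, 1) = 1
G (Minnie): min(35, 1, -4) = -4
K (Maxine): max(-24, -21, 2) = 2
L (Maxine): max(-26, -12, 21) = 21
M (Maxine): max(46, -6, -31) = 46
J (Minnie): min(2, 21, 46) = 2
B (Maxine): max(-7, -4, 2) = 2
P (Maxine): max(26, 23, -38) = 26
O (Minnie): min(26, 17, -22) = -22
N (Maxine): max(-22, 5, -9) = 5
Root (Minnie): min(2, 5, 19) = 2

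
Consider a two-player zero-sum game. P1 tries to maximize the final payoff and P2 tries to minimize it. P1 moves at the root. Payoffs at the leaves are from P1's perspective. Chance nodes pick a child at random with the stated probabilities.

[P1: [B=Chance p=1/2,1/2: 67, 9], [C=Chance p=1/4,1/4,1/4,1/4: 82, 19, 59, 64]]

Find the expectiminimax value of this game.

56

B (Chance): 1/2·67 + 1/2·9 = 38
C (Chance): 1/4·82 + 1/4·19 + 1/4·59 + 1/4·64 = 56
Root (P1): max(38, 56) = 56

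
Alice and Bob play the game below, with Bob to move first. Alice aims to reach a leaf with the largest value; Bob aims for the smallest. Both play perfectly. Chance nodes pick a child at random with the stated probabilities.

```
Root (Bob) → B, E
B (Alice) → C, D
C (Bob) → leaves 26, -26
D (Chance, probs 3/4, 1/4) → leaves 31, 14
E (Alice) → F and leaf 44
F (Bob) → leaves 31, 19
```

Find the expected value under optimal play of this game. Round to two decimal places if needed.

26.75

C (Bob): min(26, -26) = -26
D (Chance): 3/4·31 + 1/4·14 = 26.75
B (Alice): max(-26, 26.75) = 26.75
F (Bob): min(31, 19) = 19
E (Alice): max(19, 44) = 44
Root (Bob): min(26.75, 44) = 26.75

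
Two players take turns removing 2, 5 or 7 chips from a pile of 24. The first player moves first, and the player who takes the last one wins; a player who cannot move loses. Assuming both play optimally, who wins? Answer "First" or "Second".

Compute winning (W) and losing (L) positions by backward induction:
i:   0  1  2  3  4  5  6  7  8  9 10 11 12 13 14 15 16 17 18 19 20 21 22 23 24
     L  L  W  W  L  W  W  W  W  W  L  W  W  L  L  W  W  W  W  W  W  W  L  L  W
Position 24 is W, so the first player wins.

First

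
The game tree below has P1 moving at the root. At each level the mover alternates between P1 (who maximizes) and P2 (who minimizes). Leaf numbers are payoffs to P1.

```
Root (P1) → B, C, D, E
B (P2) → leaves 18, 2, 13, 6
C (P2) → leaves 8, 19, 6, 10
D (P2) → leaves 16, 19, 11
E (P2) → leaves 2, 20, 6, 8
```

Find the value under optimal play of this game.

11

B (P2): min(18, 2, 13, 6) = 2
C (P2): min(8, 19, 6, 10) = 6
D (P2): min(16, 19, 11) = 11
E (P2): min(2, 20, 6, 8) = 2
Root (P1): max(2, 6, 11, 2) = 11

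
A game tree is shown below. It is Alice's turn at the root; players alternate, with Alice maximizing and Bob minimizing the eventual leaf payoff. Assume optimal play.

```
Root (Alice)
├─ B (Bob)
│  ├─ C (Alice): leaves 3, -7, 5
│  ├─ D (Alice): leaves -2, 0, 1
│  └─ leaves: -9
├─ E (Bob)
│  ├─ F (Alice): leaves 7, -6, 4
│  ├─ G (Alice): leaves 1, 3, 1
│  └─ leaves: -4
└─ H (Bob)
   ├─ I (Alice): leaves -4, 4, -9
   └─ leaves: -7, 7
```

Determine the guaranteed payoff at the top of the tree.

-4

C (Alice): max(3, -7, 5) = 5
D (Alice): max(-2, 0, 1) = 1
B (Bob): min(5, 1, -9) = -9
F (Alice): max(7, -6, 4) = 7
G (Alice): max(1, 3, 1) = 3
E (Bob): min(7, 3, -4) = -4
I (Alice): max(-4, 4, -9) = 4
H (Bob): min(4, -7, 7) = -7
Root (Alice): max(-9, -4, -7) = -4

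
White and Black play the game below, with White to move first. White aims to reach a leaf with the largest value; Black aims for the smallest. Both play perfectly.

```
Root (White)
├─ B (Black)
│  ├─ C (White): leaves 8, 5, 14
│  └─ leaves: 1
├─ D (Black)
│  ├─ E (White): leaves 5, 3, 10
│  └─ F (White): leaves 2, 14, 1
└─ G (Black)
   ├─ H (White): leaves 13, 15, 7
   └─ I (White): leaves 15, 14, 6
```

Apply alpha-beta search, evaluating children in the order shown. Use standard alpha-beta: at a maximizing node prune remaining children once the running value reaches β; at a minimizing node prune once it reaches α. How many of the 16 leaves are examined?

13

C [α=-∞,β=+∞]: v=14
B [α=-∞,β=+∞]: v=1
E [α=1,β=+∞]: v=10
F [α=1,β=10]: v=14 after child 2 ≥ β → β-cutoff, skip 1
D [α=1,β=+∞]: v=10
H [α=10,β=+∞]: v=15
I [α=10,β=15]: v=15 after child 1 ≥ β → β-cutoff, skip 2
G [α=10,β=+∞]: v=15
Root [α=-∞,β=+∞]: v=15
Leaves evaluated: 13 of 16.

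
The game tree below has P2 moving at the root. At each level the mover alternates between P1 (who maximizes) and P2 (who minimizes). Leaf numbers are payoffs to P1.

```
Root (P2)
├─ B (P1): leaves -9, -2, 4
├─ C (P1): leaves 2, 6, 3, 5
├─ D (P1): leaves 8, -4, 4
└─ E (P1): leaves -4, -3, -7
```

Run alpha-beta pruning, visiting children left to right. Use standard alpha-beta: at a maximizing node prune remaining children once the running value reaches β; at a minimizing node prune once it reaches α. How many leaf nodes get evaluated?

B [α=-∞,β=+∞]: v=4
C [α=-∞,β=4]: v=6 after child 2 ≥ β → β-cutoff, skip 2
D [α=-∞,β=4]: v=8 after child 1 ≥ β → β-cutoff, skip 2
E [α=-∞,β=4]: v=-3
Root [α=-∞,β=+∞]: v=-3
Leaves evaluated: 9 of 13.

9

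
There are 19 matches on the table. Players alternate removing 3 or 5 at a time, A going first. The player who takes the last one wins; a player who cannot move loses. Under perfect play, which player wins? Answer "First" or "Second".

Positions where the player to move wins (W) vs loses (L):
i:   0  1  2  3  4  5  6  7  8  9 10 11 12 13 14 15 16 17 18 19
     L  L  L  W  W  W  W  W  L  L  L  W  W  W  W  W  L  L  L  W
Position 19 is W, so the first player wins.

First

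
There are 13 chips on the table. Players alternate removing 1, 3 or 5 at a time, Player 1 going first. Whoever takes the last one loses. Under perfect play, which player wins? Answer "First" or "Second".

Second

W/L table (W = player to move can force a win):
i:   0  1  2  3  4  5  6  7  8  9 10 11 12 13
     W  L  W  L  W  L  W  L  W  L  W  L  W  L
Position 13 is L, so the second player wins.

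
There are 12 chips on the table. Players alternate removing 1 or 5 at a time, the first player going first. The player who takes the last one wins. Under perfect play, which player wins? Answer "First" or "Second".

Second

W/L table (W = player to move can force a win):
i:   0  1  2  3  4  5  6  7  8  9 10 11 12
     L  W  L  W  L  W  L  W  L  W  L  W  L
Position 12 is L, so the second player wins.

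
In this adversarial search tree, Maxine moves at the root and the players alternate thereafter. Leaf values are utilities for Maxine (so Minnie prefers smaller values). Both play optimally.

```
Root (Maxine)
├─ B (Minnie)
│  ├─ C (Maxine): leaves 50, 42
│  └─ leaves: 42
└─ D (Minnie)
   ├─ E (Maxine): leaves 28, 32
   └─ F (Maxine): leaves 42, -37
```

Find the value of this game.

C (Maxine): max(50, 42) = 50
B (Minnie): min(50, 42) = 42
E (Maxine): max(28, 32) = 32
F (Maxine): max(42, -37) = 42
D (Minnie): min(32, 42) = 32
Root (Maxine): max(42, 32) = 42

42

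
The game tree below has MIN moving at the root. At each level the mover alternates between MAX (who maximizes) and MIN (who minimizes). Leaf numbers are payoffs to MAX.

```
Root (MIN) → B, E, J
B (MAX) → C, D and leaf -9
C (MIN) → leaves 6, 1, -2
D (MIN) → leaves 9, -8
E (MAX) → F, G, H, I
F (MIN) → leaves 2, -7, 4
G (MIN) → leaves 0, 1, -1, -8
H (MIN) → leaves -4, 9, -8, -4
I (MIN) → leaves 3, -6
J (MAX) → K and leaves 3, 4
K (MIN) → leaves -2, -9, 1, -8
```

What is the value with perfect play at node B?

-2

C: min(6, 1, -2) = -2
D: min(9, -8) = -8
B: max(-2, -8, -9) = -2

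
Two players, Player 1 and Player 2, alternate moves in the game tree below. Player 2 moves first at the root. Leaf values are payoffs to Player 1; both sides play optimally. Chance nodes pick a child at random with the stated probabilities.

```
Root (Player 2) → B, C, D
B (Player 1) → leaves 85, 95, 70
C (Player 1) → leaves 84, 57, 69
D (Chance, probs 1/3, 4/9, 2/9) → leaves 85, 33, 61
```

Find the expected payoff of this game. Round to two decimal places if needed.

56.56

B (Player 1): max(85, 95, 70) = 95
C (Player 1): max(84, 57, 69) = 84
D (Chance): 1/3·85 + 4/9·33 + 2/9·61 = 56.56
Root (Player 2): min(95, 84, 56.56) = 56.56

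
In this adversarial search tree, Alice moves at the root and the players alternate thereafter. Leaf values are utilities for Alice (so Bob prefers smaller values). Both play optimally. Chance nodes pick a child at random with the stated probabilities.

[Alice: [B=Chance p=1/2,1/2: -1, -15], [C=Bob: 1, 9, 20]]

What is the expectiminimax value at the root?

B (Chance): 1/2·-1 + 1/2·-15 = -8
C (Bob): min(1, 9, 20) = 1
Root (Alice): max(-8, 1) = 1

1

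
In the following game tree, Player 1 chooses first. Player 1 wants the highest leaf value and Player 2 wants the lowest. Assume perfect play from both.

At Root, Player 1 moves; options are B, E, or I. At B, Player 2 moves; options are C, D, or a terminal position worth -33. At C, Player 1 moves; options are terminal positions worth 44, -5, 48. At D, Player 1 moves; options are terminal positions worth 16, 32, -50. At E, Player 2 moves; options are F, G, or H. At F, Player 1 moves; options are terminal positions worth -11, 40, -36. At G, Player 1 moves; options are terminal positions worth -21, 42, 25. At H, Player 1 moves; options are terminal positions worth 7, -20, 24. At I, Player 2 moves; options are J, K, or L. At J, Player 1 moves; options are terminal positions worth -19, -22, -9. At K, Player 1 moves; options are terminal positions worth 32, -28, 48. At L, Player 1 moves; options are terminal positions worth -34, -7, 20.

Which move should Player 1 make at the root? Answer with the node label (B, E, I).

E

C (Player 1): max(44, -5, 48) = 48
D (Player 1): max(16, 32, -50) = 32
B (Player 2): min(48, 32, -33) = -33
F (Player 1): max(-11, 40, -36) = 40
G (Player 1): max(-21, 42, 25) = 42
H (Player 1): max(7, -20, 24) = 24
E (Player 2): min(40, 42, 24) = 24
J (Player 1): max(-19, -22, -9) = -9
K (Player 1): max(32, -28, 48) = 48
L (Player 1): max(-34, -7, 20) = 20
I (Player 2): min(-9, 48, 20) = -9
Root (Player 1): max(-33, 24, -9) = 24
Player 1 picks the child with the highest value: E (value 24).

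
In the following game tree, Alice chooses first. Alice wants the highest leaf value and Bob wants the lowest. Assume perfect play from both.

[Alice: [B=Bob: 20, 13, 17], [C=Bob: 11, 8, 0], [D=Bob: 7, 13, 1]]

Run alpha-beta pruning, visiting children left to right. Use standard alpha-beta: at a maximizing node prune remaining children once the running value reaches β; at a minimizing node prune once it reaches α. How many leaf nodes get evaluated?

5

B [α=-∞,β=+∞]: v=13
C [α=13,β=+∞]: v=11 after child 1 ≤ α → α-cutoff, skip 2
D [α=13,β=+∞]: v=7 after child 1 ≤ α → α-cutoff, skip 2
Root [α=-∞,β=+∞]: v=13
Leaves evaluated: 5 of 9.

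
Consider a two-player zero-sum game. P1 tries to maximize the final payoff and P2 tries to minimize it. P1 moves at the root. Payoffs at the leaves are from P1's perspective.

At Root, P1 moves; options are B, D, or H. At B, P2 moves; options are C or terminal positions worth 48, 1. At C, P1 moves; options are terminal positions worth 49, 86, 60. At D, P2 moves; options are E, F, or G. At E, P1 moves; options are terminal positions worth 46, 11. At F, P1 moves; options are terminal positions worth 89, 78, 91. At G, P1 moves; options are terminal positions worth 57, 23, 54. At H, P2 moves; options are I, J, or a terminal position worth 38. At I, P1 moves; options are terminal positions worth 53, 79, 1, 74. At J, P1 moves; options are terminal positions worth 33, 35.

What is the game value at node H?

I: max(53, 79, 1, 74) = 79
J: max(33, 35) = 35
H: min(79, 35, 38) = 35

35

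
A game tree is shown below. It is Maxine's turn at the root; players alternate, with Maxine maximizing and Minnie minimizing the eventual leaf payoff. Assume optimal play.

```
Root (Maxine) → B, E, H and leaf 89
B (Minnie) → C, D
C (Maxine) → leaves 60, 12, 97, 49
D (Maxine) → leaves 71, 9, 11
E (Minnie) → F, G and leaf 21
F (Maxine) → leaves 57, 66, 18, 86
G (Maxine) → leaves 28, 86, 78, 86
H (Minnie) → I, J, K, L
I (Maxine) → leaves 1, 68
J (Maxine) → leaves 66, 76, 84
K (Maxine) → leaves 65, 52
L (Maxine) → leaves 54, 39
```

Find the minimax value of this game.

C (Maxine): max(60, 12, 97, 49) = 97
D (Maxine): max(71, 9, 11) = 71
B (Minnie): min(97, 71) = 71
F (Maxine): max(57, 66, 18, 86) = 86
G (Maxine): max(28, 86, 78, 86) = 86
E (Minnie): min(86, 86, 21) = 21
I (Maxine): max(1, 68) = 68
J (Maxine): max(66, 76, 84) = 84
K (Maxine): max(65, 52) = 65
L (Maxine): max(54, 39) = 54
H (Minnie): min(68, 84, 65, 54) = 54
Root (Maxine): max(71, 21, 54, 89) = 89

89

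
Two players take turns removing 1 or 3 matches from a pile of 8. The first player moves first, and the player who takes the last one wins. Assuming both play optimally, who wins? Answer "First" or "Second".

Second

W/L table (W = player to move can force a win):
i:   0  1  2  3  4  5  6  7  8
     L  W  L  W  L  W  L  W  L
Position 8 is L, so the second player wins.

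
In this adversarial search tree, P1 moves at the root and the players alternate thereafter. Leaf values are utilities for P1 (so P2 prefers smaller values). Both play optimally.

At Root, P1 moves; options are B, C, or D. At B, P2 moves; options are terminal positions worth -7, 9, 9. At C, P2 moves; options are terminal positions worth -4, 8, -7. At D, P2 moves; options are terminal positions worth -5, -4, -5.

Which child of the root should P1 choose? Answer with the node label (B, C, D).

B (P2): min(-7, 9, 9) = -7
C (P2): min(-4, 8, -7) = -7
D (P2): min(-5, -4, -5) = -5
Root (P1): max(-7, -7, -5) = -5
P1 picks the child with the highest value: D (value -5).

D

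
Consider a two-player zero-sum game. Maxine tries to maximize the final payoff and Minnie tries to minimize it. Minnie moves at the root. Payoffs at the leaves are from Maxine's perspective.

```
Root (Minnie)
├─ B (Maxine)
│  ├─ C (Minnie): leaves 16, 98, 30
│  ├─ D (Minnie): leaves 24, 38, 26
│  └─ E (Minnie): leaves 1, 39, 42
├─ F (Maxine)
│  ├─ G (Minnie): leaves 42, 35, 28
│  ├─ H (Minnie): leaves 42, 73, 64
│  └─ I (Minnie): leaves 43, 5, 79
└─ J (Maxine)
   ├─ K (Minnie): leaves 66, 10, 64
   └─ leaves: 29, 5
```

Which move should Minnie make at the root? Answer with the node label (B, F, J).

B

C (Minnie): min(16, 98, 30) = 16
D (Minnie): min(24, 38, 26) = 24
E (Minnie): min(1, 39, 42) = 1
B (Maxine): max(16, 24, 1) = 24
G (Minnie): min(42, 35, 28) = 28
H (Minnie): min(42, 73, 64) = 42
I (Minnie): min(43, 5, 79) = 5
F (Maxine): max(28, 42, 5) = 42
K (Minnie): min(66, 10, 64) = 10
J (Maxine): max(10, 29, 5) = 29
Root (Minnie): min(24, 42, 29) = 24
Minnie picks the child with the lowest value: B (value 24).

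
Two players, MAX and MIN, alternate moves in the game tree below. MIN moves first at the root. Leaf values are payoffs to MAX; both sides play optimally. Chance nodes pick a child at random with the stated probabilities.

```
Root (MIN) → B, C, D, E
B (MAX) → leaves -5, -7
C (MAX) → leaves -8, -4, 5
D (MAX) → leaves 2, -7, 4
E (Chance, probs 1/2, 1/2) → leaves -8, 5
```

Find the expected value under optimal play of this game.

-5

B (MAX): max(-5, -7) = -5
C (MAX): max(-8, -4, 5) = 5
D (MAX): max(2, -7, 4) = 4
E (Chance): 1/2·-8 + 1/2·5 = -1.5
Root (MIN): min(-5, 5, 4, -1.5) = -5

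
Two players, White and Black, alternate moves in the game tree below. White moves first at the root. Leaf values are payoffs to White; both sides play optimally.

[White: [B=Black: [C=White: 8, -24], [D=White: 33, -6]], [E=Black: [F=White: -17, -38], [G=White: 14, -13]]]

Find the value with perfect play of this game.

8

C (White): max(8, -24) = 8
D (White): max(33, -6) = 33
B (Black): min(8, 33) = 8
F (White): max(-17, -38) = -17
G (White): max(14, -13) = 14
E (Black): min(-17, 14) = -17
Root (White): max(8, -17) = 8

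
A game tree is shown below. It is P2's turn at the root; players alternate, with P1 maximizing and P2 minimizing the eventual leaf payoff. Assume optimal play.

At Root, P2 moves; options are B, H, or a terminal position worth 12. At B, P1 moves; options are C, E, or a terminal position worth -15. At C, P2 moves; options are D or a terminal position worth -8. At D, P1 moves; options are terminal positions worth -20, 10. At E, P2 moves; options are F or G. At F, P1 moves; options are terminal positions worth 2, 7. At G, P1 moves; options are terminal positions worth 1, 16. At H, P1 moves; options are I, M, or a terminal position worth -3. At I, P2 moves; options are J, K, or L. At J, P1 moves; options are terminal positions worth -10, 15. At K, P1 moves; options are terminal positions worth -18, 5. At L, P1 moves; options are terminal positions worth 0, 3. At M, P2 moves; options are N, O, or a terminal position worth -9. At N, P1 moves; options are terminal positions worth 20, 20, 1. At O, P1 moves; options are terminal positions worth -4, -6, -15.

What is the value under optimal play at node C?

-8

D: max(-20, 10) = 10
C: min(10, -8) = -8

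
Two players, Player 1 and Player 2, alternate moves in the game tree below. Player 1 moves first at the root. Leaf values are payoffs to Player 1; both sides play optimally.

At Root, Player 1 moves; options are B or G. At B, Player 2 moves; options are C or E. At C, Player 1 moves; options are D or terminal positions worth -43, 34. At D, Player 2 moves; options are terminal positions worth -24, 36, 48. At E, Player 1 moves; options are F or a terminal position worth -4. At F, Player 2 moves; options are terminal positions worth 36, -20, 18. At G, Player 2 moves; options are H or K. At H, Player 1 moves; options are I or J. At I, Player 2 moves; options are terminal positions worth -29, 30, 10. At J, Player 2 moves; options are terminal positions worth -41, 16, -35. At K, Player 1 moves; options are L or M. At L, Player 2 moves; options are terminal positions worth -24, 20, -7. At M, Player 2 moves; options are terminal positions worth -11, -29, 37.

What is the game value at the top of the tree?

D (Player 2): min(-24, 36, 48) = -24
C (Player 1): max(-24, -43, 34) = 34
F (Player 2): min(36, -20, 18) = -20
E (Player 1): max(-20, -4) = -4
B (Player 2): min(34, -4) = -4
I (Player 2): min(-29, 30, 10) = -29
J (Player 2): min(-41, 16, -35) = -41
H (Player 1): max(-29, -41) = -29
L (Player 2): min(-24, 20, -7) = -24
M (Player 2): min(-11, -29, 37) = -29
K (Player 1): max(-24, -29) = -24
G (Player 2): min(-29, -24) = -29
Root (Player 1): max(-4, -29) = -4

-4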